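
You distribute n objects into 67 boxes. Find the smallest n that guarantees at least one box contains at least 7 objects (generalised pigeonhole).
n = (7 − 1)·67 + 1 = 403

By the generalised pigeonhole principle, to guarantee some box contains ≥ r objects we need more than (r − 1) · k objects total. Threshold: n = (r − 1) · k + 1. With r = 7 and k = 67: n = 6 · 67 + 1 = 402 + 1 = 403. For n = 402 = 6 · 67, we can put exactly 6 objects in every box, avoiding 7 in any single one — so 403 is tight.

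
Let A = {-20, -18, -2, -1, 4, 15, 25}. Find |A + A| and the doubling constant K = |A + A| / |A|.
K = |A + A| / |A| = 27/7

Enumerate A + A = {a + b : a, b ∈ A}. With |A| = 7, there are |A|^2 = 49 ordered sum pairs; collecting distinct values, A + A = {-40, -38, -36, -22, -21, -20, -19, -16, -14, -5, -4, -3, -2, 2, 3, 5, 7, 8, 13, 14, 19, 23, 24, 29, 30, 40, 50}, so |A + A| = 27. Thus K = 27/7. For comparison, the minimum possible |A + A| over all 7-element sets is 2·7 − 1 = 13 (so min K = 13/7), attained only by arithmetic progressions.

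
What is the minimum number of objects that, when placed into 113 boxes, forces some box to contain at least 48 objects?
n = (48 − 1)·113 + 1 = 5312

By the generalised pigeonhole principle, to guarantee some box contains ≥ r objects we need more than (r − 1) · k objects total. Threshold: n = (r − 1) · k + 1. With r = 48 and k = 113: n = 47 · 113 + 1 = 5311 + 1 = 5312. For n = 5311 = 47 · 113, we can put exactly 47 objects in every box, avoiding 48 in any single one — so 5312 is tight.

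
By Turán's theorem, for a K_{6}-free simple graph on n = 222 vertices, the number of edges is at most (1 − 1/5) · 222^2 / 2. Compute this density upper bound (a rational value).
Turán density bound = (4/5) · 222^2/2 = 98568/5 ≈ 19713.6

Turán's theorem: ex(n, K_{r+1}) is achieved by the complete r-partite Turán graph T(n, r) with parts as balanced as possible, and is at most (1 − 1/r) · n^2/2. For r = 5, n = 222: the density bound is (4/5) · 49284/2 = 98568/5 ≈ 19713.6. The integer-valued extremum is e(T(222, 5)) = 19713, which is strictly less than the density bound 98568/5 since 5 ∤ 222 (the parts of T(222, 5) cannot all be equal).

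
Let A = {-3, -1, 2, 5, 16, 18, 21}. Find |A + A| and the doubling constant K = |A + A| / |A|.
K = |A + A| / |A| = 23/7

Enumerate A + A = {a + b : a, b ∈ A}. With |A| = 7, there are |A|^2 = 49 ordered sum pairs; collecting distinct values, A + A = {-6, -4, -2, -1, 1, 2, 4, 7, 10, 13, 15, 17, 18, 20, 21, 23, 26, 32, 34, 36, 37, 39, 42}, so |A + A| = 23. Thus K = 23/7. For comparison, the minimum possible |A + A| over all 7-element sets is 2·7 − 1 = 13 (so min K = 13/7), attained only by arithmetic progressions.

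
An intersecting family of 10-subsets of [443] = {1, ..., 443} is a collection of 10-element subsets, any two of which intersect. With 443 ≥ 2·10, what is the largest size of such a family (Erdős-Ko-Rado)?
max |F| = C(442, 9) = 1634692408916877310

Erdős-Ko-Rado (1961): when n ≥ 2k, max |F| = C(n−1, k−1). The bound is attained by the star {A : i ∈ A} for any fixed i ∈ [n]. Here C(443−1, 10−1) = C(442, 9) = 1634692408916877310.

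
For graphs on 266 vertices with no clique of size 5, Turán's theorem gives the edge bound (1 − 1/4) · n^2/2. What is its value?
Turán density bound = (3/4) · 266^2/2 = 53067/2 ≈ 26533.5

Turán's theorem: ex(n, K_{r+1}) is achieved by the complete r-partite Turán graph T(n, r) with parts as balanced as possible, and is at most (1 − 1/r) · n^2/2. For r = 4, n = 266: the density bound is (3/4) · 70756/2 = 53067/2 ≈ 26533.5. The integer-valued extremum is e(T(266, 4)) = 26533, which is strictly less than the density bound 53067/2 since 4 ∤ 266 (the parts of T(266, 4) cannot all be equal).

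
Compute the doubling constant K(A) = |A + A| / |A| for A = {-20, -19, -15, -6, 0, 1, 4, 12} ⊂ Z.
K = |A + A| / |A| = 34/8 = 17/4

Enumerate A + A = {a + b : a, b ∈ A}. With |A| = 8, there are |A|^2 = 64 ordered sum pairs; collecting distinct values, A + A = {-40, -39, -38, -35, -34, -30, -26, -25, -21, -20, -19, -18, -16, -15, -14, -12, -11, -8, -7, -6, -5, -3, -2, 0, 1, 2, 4, 5, 6, 8, 12, 13, 16, 24}, so |A + A| = 34. Thus K = 34/8 = 17/4. For comparison, the minimum possible |A + A| over all 8-element sets is 2·8 − 1 = 15 (so min K = 15/8), attained only by arithmetic progressions.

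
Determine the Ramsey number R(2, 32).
R(2, 32) = 32

R(2, k) = k for all k ≥ 2: in a 2-colouring of K_k, either some edge is red (a red K_2) or all edges are blue (a blue K_k). And K_{31} coloured all-blue has no blue K_32, so R(2, 32) > 31. Hence R(2, 32) = 32.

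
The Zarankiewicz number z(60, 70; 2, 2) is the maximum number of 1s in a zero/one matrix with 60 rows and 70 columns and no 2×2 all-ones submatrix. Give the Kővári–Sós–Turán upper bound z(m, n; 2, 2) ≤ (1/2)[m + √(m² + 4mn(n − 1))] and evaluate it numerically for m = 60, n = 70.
z(60, 70; 2, 2) ≤ (1/2)[60 + √(60² + 4·60·70·69)] = (1/2)[60 + √1162800] = 569.166

Kővári–Sós–Turán: let r_1, ..., r_60 be the row sums and z = Σ r_i the total number of 1s. Each pair of columns can share at most one row with both entries 1 (else a 2×2 all-ones block appears), so Σ_i C(r_i, 2) ≤ C(70, 2) = 2415. By convexity Σ_i C(r_i, 2) ≥ 60·C(z/60, 2) = z(z − 60)/(2·60), giving z² − 60z − 60·70·69 ≤ 0 and hence z ≤ (1/2)[60 + √(3600 + 4·289800)] = (1/2)[60 + √1162800] ≈ (1/2)(60 + 1078.332) = 569.166.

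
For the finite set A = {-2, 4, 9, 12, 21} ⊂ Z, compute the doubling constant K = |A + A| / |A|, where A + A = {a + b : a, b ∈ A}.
K = |A + A| / |A| = 15/5 = 3

Enumerate A + A = {a + b : a, b ∈ A}. With |A| = 5, there are |A|^2 = 25 ordered sum pairs; collecting distinct values, A + A = {-4, 2, 7, 8, 10, 13, 16, 18, 19, 21, 24, 25, 30, 33, 42}, so |A + A| = 15. Thus K = 15/5 = 3. For comparison, the minimum possible |A + A| over all 5-element sets is 2·5 − 1 = 9 (so min K = 9/5), attained only by arithmetic progressions.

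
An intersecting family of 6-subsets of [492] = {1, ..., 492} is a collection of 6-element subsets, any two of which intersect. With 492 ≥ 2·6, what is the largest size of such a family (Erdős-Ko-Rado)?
max |F| = C(491, 5) = 232998952438

The Erdős-Ko-Rado theorem states: for n ≥ 2k, an intersecting family of k-subsets of an n-element set has size at most C(n − 1, k − 1), with equality for 'star' families {A ⊆ [n] : |A| = k, i ∈ A} (fix an element i). For n = 492, k = 6: C(491, 5) = 232998952438.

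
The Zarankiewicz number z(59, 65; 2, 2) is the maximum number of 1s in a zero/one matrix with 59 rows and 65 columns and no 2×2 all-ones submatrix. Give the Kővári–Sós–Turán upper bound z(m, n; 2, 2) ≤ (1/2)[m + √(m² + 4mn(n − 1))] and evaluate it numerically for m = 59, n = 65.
z(59, 65; 2, 2) ≤ (1/2)[59 + √(59² + 4·59·65·64)] = (1/2)[59 + √985241] = 525.7965

Kővári–Sós–Turán: let r_1, ..., r_59 be the row sums and z = Σ r_i the total number of 1s. Each pair of columns can share at most one row with both entries 1 (else a 2×2 all-ones block appears), so Σ_i C(r_i, 2) ≤ C(65, 2) = 2080. By convexity Σ_i C(r_i, 2) ≥ 59·C(z/59, 2) = z(z − 59)/(2·59), giving z² − 59z − 59·65·64 ≤ 0 and hence z ≤ (1/2)[59 + √(3481 + 4·245440)] = (1/2)[59 + √985241] ≈ (1/2)(59 + 992.5931) = 525.7965.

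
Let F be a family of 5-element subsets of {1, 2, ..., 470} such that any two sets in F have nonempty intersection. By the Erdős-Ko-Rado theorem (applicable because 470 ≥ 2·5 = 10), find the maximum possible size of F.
max |F| = C(469, 4) = 1990262001

The Erdős-Ko-Rado theorem states: for n ≥ 2k, an intersecting family of k-subsets of an n-element set has size at most C(n − 1, k − 1), with equality for 'star' families {A ⊆ [n] : |A| = k, i ∈ A} (fix an element i). For n = 470, k = 5: C(469, 4) = 1990262001.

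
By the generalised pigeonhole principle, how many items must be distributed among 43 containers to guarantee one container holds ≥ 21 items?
n = (21 − 1)·43 + 1 = 861

By the generalised pigeonhole principle, to guarantee some box contains ≥ r objects we need more than (r − 1) · k objects total. Threshold: n = (r − 1) · k + 1. With r = 21 and k = 43: n = 20 · 43 + 1 = 860 + 1 = 861. For n = 860 = 20 · 43, we can put exactly 20 objects in every box, avoiding 21 in any single one — so 861 is tight.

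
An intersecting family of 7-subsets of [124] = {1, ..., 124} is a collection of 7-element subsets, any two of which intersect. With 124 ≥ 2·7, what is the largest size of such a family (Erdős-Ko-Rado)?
max |F| = C(123, 6) = 4249404082

Erdős-Ko-Rado (1961): when n ≥ 2k, max |F| = C(n−1, k−1). The bound is attained by the star {A : i ∈ A} for any fixed i ∈ [n]. Here C(124−1, 7−1) = C(123, 6) = 4249404082.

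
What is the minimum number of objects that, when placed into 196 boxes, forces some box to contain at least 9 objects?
n = (9 − 1)·196 + 1 = 1569

By the generalised pigeonhole principle, to guarantee some box contains ≥ r objects we need more than (r − 1) · k objects total. Threshold: n = (r − 1) · k + 1. With r = 9 and k = 196: n = 8 · 196 + 1 = 1568 + 1 = 1569. For n = 1568 = 8 · 196, we can put exactly 8 objects in every box, avoiding 9 in any single one — so 1569 is tight.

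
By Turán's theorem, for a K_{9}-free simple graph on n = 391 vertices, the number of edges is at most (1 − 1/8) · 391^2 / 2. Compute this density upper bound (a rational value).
Turán density bound = (7/8) · 391^2/2 = 1070167/16 ≈ 66885.4375

Turán's theorem: ex(n, K_{r+1}) is achieved by the complete r-partite Turán graph T(n, r) with parts as balanced as possible, and is at most (1 − 1/r) · n^2/2. For r = 8, n = 391: the density bound is (7/8) · 152881/2 = 1070167/16 ≈ 66885.4375. The integer-valued extremum is e(T(391, 8)) = 66885, which is strictly less than the density bound 1070167/16 since 8 ∤ 391 (the parts of T(391, 8) cannot all be equal).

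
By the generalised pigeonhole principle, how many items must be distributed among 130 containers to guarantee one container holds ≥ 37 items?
n = (37 − 1)·130 + 1 = 4681

By the generalised pigeonhole principle, to guarantee some box contains ≥ r objects we need more than (r − 1) · k objects total. Threshold: n = (r − 1) · k + 1. With r = 37 and k = 130: n = 36 · 130 + 1 = 4680 + 1 = 4681. For n = 4680 = 36 · 130, we can put exactly 36 objects in every box, avoiding 37 in any single one — so 4681 is tight.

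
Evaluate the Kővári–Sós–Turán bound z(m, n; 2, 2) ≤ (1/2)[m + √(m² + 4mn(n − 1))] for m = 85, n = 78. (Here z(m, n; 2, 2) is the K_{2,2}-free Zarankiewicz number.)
z(85, 78; 2, 2) ≤ (1/2)[85 + √(85² + 4·85·78·77)] = (1/2)[85 + √2049265] = 758.2627

Kővári–Sós–Turán: let r_1, ..., r_85 be the row sums and z = Σ r_i the total number of 1s. Each pair of columns can share at most one row with both entries 1 (else a 2×2 all-ones block appears), so Σ_i C(r_i, 2) ≤ C(78, 2) = 3003. By convexity Σ_i C(r_i, 2) ≥ 85·C(z/85, 2) = z(z − 85)/(2·85), giving z² − 85z − 85·78·77 ≤ 0 and hence z ≤ (1/2)[85 + √(7225 + 4·510510)] = (1/2)[85 + √2049265] ≈ (1/2)(85 + 1431.5254) = 758.2627.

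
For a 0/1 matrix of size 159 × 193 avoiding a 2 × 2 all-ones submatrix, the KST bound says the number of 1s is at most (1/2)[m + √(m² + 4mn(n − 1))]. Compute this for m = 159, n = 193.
z(159, 193; 2, 2) ≤ (1/2)[159 + √(159² + 4·159·193·192)] = (1/2)[159 + √23592897] = 2508.126

Kővári–Sós–Turán: let r_1, ..., r_159 be the row sums and z = Σ r_i the total number of 1s. Each pair of columns can share at most one row with both entries 1 (else a 2×2 all-ones block appears), so Σ_i C(r_i, 2) ≤ C(193, 2) = 18528. By convexity Σ_i C(r_i, 2) ≥ 159·C(z/159, 2) = z(z − 159)/(2·159), giving z² − 159z − 159·193·192 ≤ 0 and hence z ≤ (1/2)[159 + √(25281 + 4·5891904)] = (1/2)[159 + √23592897] ≈ (1/2)(159 + 4857.252) = 2508.126.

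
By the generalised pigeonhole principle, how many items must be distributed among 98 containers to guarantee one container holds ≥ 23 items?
n = (23 − 1)·98 + 1 = 2157

By the generalised pigeonhole principle, to guarantee some box contains ≥ r objects we need more than (r − 1) · k objects total. Threshold: n = (r − 1) · k + 1. With r = 23 and k = 98: n = 22 · 98 + 1 = 2156 + 1 = 2157. For n = 2156 = 22 · 98, we can put exactly 22 objects in every box, avoiding 23 in any single one — so 2157 is tight.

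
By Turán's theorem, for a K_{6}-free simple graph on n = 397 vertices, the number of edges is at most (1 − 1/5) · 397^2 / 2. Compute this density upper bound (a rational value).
Turán density bound = (4/5) · 397^2/2 = 315218/5 ≈ 63043.6

Turán's theorem: ex(n, K_{r+1}) is achieved by the complete r-partite Turán graph T(n, r) with parts as balanced as possible, and is at most (1 − 1/r) · n^2/2. For r = 5, n = 397: the density bound is (4/5) · 157609/2 = 315218/5 ≈ 63043.6. The integer-valued extremum is e(T(397, 5)) = 63043, which is strictly less than the density bound 315218/5 since 5 ∤ 397 (the parts of T(397, 5) cannot all be equal).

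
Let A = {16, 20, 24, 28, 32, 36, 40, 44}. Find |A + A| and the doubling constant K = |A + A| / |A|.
K = |A + A| / |A| = 15/8

Enumerate A + A = {a + b : a, b ∈ A}. With |A| = 8, there are |A|^2 = 64 ordered sum pairs; collecting distinct values, A + A = {32, 36, 40, 44, 48, 52, 56, 60, 64, 68, 72, 76, 80, 84, 88}, so |A + A| = 15. Thus K = 15/8. Here |A + A| = 2|A| − 1 = 15, the minimum possible — so K = 15/8 is minimal, which holds iff A is an arithmetic progression.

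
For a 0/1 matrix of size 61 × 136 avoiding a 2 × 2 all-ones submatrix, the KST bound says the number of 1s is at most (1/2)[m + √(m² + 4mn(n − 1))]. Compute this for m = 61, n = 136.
z(61, 136; 2, 2) ≤ (1/2)[61 + √(61² + 4·61·136·135)] = (1/2)[61 + √4483561] = 1089.221

Kővári–Sós–Turán: let r_1, ..., r_61 be the row sums and z = Σ r_i the total number of 1s. Each pair of columns can share at most one row with both entries 1 (else a 2×2 all-ones block appears), so Σ_i C(r_i, 2) ≤ C(136, 2) = 9180. By convexity Σ_i C(r_i, 2) ≥ 61·C(z/61, 2) = z(z − 61)/(2·61), giving z² − 61z − 61·136·135 ≤ 0 and hence z ≤ (1/2)[61 + √(3721 + 4·1119960)] = (1/2)[61 + √4483561] ≈ (1/2)(61 + 2117.4421) = 1089.221.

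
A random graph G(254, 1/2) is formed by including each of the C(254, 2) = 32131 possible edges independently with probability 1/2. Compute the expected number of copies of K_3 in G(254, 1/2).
E[# K_3] = C(254, 3) · (1/2)^C(3, 2) = 2699004 / 2^3 = 674751/2 = 337375.5

For each 3-subset S of vertices (there are C(254, 3) = 2699004 such S), let X_S = 1 if S induces a K_3 (all C(3, 2) = 3 edges present). Then P(X_S = 1) = (1/2)^3 = 1/8. By linearity of expectation, E[# K_3] = C(254, 3) · (1/2)^3 = 2699004 / 8 = 674751/2 = 337375.5.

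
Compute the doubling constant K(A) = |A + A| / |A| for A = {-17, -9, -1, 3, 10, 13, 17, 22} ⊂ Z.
K = |A + A| / |A| = 32/8 = 4

Enumerate A + A = {a + b : a, b ∈ A}. With |A| = 8, there are |A|^2 = 64 ordered sum pairs; collecting distinct values, A + A = {-34, -26, -18, -14, -10, -7, -6, -4, -2, 0, 1, 2, 4, 5, 6, 8, 9, 12, 13, 16, 20, 21, 23, 25, 26, 27, 30, 32, 34, 35, 39, 44}, so |A + A| = 32. Thus K = 32/8 = 4. For comparison, the minimum possible |A + A| over all 8-element sets is 2·8 − 1 = 15 (so min K = 15/8), attained only by arithmetic progressions.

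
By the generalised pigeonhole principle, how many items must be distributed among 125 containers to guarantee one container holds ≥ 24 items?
n = (24 − 1)·125 + 1 = 2876

By the generalised pigeonhole principle, to guarantee some box contains ≥ r objects we need more than (r − 1) · k objects total. Threshold: n = (r − 1) · k + 1. With r = 24 and k = 125: n = 23 · 125 + 1 = 2875 + 1 = 2876. For n = 2875 = 23 · 125, we can put exactly 23 objects in every box, avoiding 24 in any single one — so 2876 is tight.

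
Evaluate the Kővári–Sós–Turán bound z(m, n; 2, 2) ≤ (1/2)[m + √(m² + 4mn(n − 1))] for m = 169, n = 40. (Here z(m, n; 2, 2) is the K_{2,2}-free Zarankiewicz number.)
z(169, 40; 2, 2) ≤ (1/2)[169 + √(169² + 4·169·40·39)] = (1/2)[169 + √1083121] = 604.8655

Kővári–Sós–Turán: let r_1, ..., r_169 be the row sums and z = Σ r_i the total number of 1s. Each pair of columns can share at most one row with both entries 1 (else a 2×2 all-ones block appears), so Σ_i C(r_i, 2) ≤ C(40, 2) = 780. By convexity Σ_i C(r_i, 2) ≥ 169·C(z/169, 2) = z(z − 169)/(2·169), giving z² − 169z − 169·40·39 ≤ 0 and hence z ≤ (1/2)[169 + √(28561 + 4·263640)] = (1/2)[169 + √1083121] ≈ (1/2)(169 + 1040.731) = 604.8655.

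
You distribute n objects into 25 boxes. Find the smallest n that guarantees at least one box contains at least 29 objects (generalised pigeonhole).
n = (29 − 1)·25 + 1 = 701

By the generalised pigeonhole principle, to guarantee some box contains ≥ r objects we need more than (r − 1) · k objects total. Threshold: n = (r − 1) · k + 1. With r = 29 and k = 25: n = 28 · 25 + 1 = 700 + 1 = 701. For n = 700 = 28 · 25, we can put exactly 28 objects in every box, avoiding 29 in any single one — so 701 is tight.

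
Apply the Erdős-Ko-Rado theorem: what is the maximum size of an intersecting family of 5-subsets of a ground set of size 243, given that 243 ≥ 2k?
max |F| = C(242, 4) = 139389580

The Erdős-Ko-Rado theorem states: for n ≥ 2k, an intersecting family of k-subsets of an n-element set has size at most C(n − 1, k − 1), with equality for 'star' families {A ⊆ [n] : |A| = k, i ∈ A} (fix an element i). For n = 243, k = 5: C(242, 4) = 139389580.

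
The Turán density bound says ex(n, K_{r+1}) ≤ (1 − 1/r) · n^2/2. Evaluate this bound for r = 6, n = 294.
Turán density bound = (5/6) · 294^2/2 = 36015

Turán's theorem: ex(n, K_{r+1}) is achieved by the complete r-partite Turán graph T(n, r) with parts as balanced as possible, and is at most (1 − 1/r) · n^2/2. For r = 6, n = 294: the density bound is (5/6) · 86436/2 = 36015. Since 6 ∣ 294, the Turán graph T(294, 6) has parts of equal size 49, and its edge count e(T(294, 6)) = 36015 attains the density bound exactly.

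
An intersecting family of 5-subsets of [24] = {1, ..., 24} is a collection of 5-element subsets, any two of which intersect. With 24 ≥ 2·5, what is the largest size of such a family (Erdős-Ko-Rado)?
max |F| = C(23, 4) = 8855

Erdős-Ko-Rado (1961): when n ≥ 2k, max |F| = C(n−1, k−1). The bound is attained by the star {A : i ∈ A} for any fixed i ∈ [n]. Here C(24−1, 5−1) = C(23, 4) = 8855.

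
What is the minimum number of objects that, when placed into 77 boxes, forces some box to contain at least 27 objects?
n = (27 − 1)·77 + 1 = 2003

By the generalised pigeonhole principle, to guarantee some box contains ≥ r objects we need more than (r − 1) · k objects total. Threshold: n = (r − 1) · k + 1. With r = 27 and k = 77: n = 26 · 77 + 1 = 2002 + 1 = 2003. For n = 2002 = 26 · 77, we can put exactly 26 objects in every box, avoiding 27 in any single one — so 2003 is tight.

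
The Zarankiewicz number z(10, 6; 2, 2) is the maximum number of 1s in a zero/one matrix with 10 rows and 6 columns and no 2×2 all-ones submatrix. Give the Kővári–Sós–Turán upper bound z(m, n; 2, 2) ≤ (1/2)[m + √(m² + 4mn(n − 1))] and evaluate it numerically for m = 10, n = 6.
z(10, 6; 2, 2) ≤ (1/2)[10 + √(10² + 4·10·6·5)] = (1/2)[10 + √1300] = 23.0278

Kővári–Sós–Turán: let r_1, ..., r_10 be the row sums and z = Σ r_i the total number of 1s. Each pair of columns can share at most one row with both entries 1 (else a 2×2 all-ones block appears), so Σ_i C(r_i, 2) ≤ C(6, 2) = 15. By convexity Σ_i C(r_i, 2) ≥ 10·C(z/10, 2) = z(z − 10)/(2·10), giving z² − 10z − 10·6·5 ≤ 0 and hence z ≤ (1/2)[10 + √(100 + 4·300)] = (1/2)[10 + √1300] ≈ (1/2)(10 + 36.0555) = 23.0278.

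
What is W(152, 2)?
W(152, 2) = 152 + 1 = 153

A 2-term AP is any pair of integers, so a monochromatic 2-AP exists iff some colour is used at least twice. With 152 colours, the colouring i ↦ i on {1, ..., 152} uses each colour once, avoiding any monochromatic pair, so W(152, 2) > 152. For {1, ..., 153}, pigeonhole forces two integers of the same colour, which form a monochromatic 2-AP. Hence W(152, 2) = 153.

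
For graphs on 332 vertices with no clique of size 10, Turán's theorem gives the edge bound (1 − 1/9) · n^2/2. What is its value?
Turán density bound = (8/9) · 332^2/2 = 440896/9 ≈ 48988.4444

Turán's theorem: ex(n, K_{r+1}) is achieved by the complete r-partite Turán graph T(n, r) with parts as balanced as possible, and is at most (1 − 1/r) · n^2/2. For r = 9, n = 332: the density bound is (8/9) · 110224/2 = 440896/9 ≈ 48988.4444. The integer-valued extremum is e(T(332, 9)) = 48988, which is strictly less than the density bound 440896/9 since 9 ∤ 332 (the parts of T(332, 9) cannot all be equal).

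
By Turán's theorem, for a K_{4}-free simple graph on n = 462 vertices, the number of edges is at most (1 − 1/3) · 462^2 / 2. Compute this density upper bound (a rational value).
Turán density bound = (2/3) · 462^2/2 = 71148

Turán's theorem: ex(n, K_{r+1}) is achieved by the complete r-partite Turán graph T(n, r) with parts as balanced as possible, and is at most (1 − 1/r) · n^2/2. For r = 3, n = 462: the density bound is (2/3) · 213444/2 = 71148. Since 3 ∣ 462, the Turán graph T(462, 3) has parts of equal size 154, and its edge count e(T(462, 3)) = 71148 attains the density bound exactly.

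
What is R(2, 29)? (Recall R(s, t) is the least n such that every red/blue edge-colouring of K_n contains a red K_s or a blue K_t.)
R(2, 29) = 29

R(2, k) = k for all k ≥ 2: in a 2-colouring of K_k, either some edge is red (a red K_2) or all edges are blue (a blue K_k). And K_{28} coloured all-blue has no blue K_29, so R(2, 29) > 28. Hence R(2, 29) = 29.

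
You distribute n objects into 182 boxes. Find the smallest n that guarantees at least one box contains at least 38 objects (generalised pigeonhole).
n = (38 − 1)·182 + 1 = 6735

By the generalised pigeonhole principle, to guarantee some box contains ≥ r objects we need more than (r − 1) · k objects total. Threshold: n = (r − 1) · k + 1. With r = 38 and k = 182: n = 37 · 182 + 1 = 6734 + 1 = 6735. For n = 6734 = 37 · 182, we can put exactly 37 objects in every box, avoiding 38 in any single one — so 6735 is tight.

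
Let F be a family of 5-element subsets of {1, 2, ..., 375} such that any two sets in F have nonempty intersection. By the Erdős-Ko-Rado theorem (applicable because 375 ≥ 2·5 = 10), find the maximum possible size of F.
max |F| = C(374, 4) = 802206251

The Erdős-Ko-Rado theorem states: for n ≥ 2k, an intersecting family of k-subsets of an n-element set has size at most C(n − 1, k − 1), with equality for 'star' families {A ⊆ [n] : |A| = k, i ∈ A} (fix an element i). For n = 375, k = 5: C(374, 4) = 802206251.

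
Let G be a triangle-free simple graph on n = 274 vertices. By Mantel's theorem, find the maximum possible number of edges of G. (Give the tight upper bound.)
ex(274, K_3) = ⌊274^2/4⌋ = 18769

Mantel (1907): a triangle-free graph on n vertices has at most ⌊n^2/4⌋ edges, with equality for the complete bipartite graph K_{⌊n/2⌋, ⌈n/2⌉}. For n = 274: ⌊274^2/4⌋ = ⌊75076/4⌋ = 18769. The extremal graph is K_{137, 137}, which has 137·137 = 18769 edges.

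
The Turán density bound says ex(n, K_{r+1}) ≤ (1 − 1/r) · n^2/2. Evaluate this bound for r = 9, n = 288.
Turán density bound = (8/9) · 288^2/2 = 36864

Turán's theorem: ex(n, K_{r+1}) is achieved by the complete r-partite Turán graph T(n, r) with parts as balanced as possible, and is at most (1 − 1/r) · n^2/2. For r = 9, n = 288: the density bound is (8/9) · 82944/2 = 36864. Since 9 ∣ 288, the Turán graph T(288, 9) has parts of equal size 32, and its edge count e(T(288, 9)) = 36864 attains the density bound exactly.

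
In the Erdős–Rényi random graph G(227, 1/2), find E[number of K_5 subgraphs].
E[# K_5] = C(227, 5) · (1/2)^C(5, 2) = 4804945320 / 2^10 = 600618165/128 = 4692329.4140625

For each 5-subset S of vertices (there are C(227, 5) = 4804945320 such S), let X_S = 1 if S induces a K_5 (all C(5, 2) = 10 edges present). Then P(X_S = 1) = (1/2)^10 = 1/1024. By linearity of expectation, E[# K_5] = C(227, 5) · (1/2)^10 = 4804945320 / 1024 = 600618165/128 = 4692329.4140625.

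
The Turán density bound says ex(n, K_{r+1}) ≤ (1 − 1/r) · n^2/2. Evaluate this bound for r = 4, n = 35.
Turán density bound = (3/4) · 35^2/2 = 3675/8 ≈ 459.375

Turán's theorem: ex(n, K_{r+1}) is achieved by the complete r-partite Turán graph T(n, r) with parts as balanced as possible, and is at most (1 − 1/r) · n^2/2. For r = 4, n = 35: the density bound is (3/4) · 1225/2 = 3675/8 ≈ 459.375. The integer-valued extremum is e(T(35, 4)) = 459, which is strictly less than the density bound 3675/8 since 4 ∤ 35 (the parts of T(35, 4) cannot all be equal).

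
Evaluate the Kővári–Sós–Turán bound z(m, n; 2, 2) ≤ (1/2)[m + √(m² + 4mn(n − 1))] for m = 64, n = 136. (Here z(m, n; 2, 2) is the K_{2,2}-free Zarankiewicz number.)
z(64, 136; 2, 2) ≤ (1/2)[64 + √(64² + 4·64·136·135)] = (1/2)[64 + √4704256] = 1116.4648

Kővári–Sós–Turán: let r_1, ..., r_64 be the row sums and z = Σ r_i the total number of 1s. Each pair of columns can share at most one row with both entries 1 (else a 2×2 all-ones block appears), so Σ_i C(r_i, 2) ≤ C(136, 2) = 9180. By convexity Σ_i C(r_i, 2) ≥ 64·C(z/64, 2) = z(z − 64)/(2·64), giving z² − 64z − 64·136·135 ≤ 0 and hence z ≤ (1/2)[64 + √(4096 + 4·1175040)] = (1/2)[64 + √4704256] ≈ (1/2)(64 + 2168.9297) = 1116.4648.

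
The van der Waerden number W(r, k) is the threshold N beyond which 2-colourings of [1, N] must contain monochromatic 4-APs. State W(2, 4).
W(2, 4) = 35

This is a classical value, W(2, 4) = 35, established by combining an explicit 2-colouring of {1, ..., 34} with no monochromatic 4-AP (giving the lower bound W(2, 4) > 34) and a finite case analysis / exhaustive computer search showing every 2-colouring of {1, ..., 35} has such an AP.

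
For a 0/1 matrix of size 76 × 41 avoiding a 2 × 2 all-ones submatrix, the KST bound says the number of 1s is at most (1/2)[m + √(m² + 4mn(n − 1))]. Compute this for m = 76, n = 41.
z(76, 41; 2, 2) ≤ (1/2)[76 + √(76² + 4·76·41·40)] = (1/2)[76 + √504336] = 393.0831

Kővári–Sós–Turán: let r_1, ..., r_76 be the row sums and z = Σ r_i the total number of 1s. Each pair of columns can share at most one row with both entries 1 (else a 2×2 all-ones block appears), so Σ_i C(r_i, 2) ≤ C(41, 2) = 820. By convexity Σ_i C(r_i, 2) ≥ 76·C(z/76, 2) = z(z − 76)/(2·76), giving z² − 76z − 76·41·40 ≤ 0 and hence z ≤ (1/2)[76 + √(5776 + 4·124640)] = (1/2)[76 + √504336] ≈ (1/2)(76 + 710.1662) = 393.0831.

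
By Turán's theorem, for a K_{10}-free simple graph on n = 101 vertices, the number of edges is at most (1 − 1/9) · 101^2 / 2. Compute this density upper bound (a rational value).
Turán density bound = (8/9) · 101^2/2 = 40804/9 ≈ 4533.7778

Turán's theorem: ex(n, K_{r+1}) is achieved by the complete r-partite Turán graph T(n, r) with parts as balanced as possible, and is at most (1 − 1/r) · n^2/2. For r = 9, n = 101: the density bound is (8/9) · 10201/2 = 40804/9 ≈ 4533.7778. The integer-valued extremum is e(T(101, 9)) = 4533, which is strictly less than the density bound 40804/9 since 9 ∤ 101 (the parts of T(101, 9) cannot all be equal).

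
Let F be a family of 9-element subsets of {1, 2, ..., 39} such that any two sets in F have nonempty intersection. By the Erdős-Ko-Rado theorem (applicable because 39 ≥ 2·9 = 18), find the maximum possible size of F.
max |F| = C(38, 8) = 48903492

The Erdős-Ko-Rado theorem states: for n ≥ 2k, an intersecting family of k-subsets of an n-element set has size at most C(n − 1, k − 1), with equality for 'star' families {A ⊆ [n] : |A| = k, i ∈ A} (fix an element i). For n = 39, k = 9: C(38, 8) = 48903492.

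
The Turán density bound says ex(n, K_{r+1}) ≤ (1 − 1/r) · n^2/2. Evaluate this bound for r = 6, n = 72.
Turán density bound = (5/6) · 72^2/2 = 2160

Turán's theorem: ex(n, K_{r+1}) is achieved by the complete r-partite Turán graph T(n, r) with parts as balanced as possible, and is at most (1 − 1/r) · n^2/2. For r = 6, n = 72: the density bound is (5/6) · 5184/2 = 2160. Since 6 ∣ 72, the Turán graph T(72, 6) has parts of equal size 12, and its edge count e(T(72, 6)) = 2160 attains the density bound exactly.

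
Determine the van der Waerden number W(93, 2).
W(93, 2) = 93 + 1 = 94

A 2-term AP is any pair of integers, so a monochromatic 2-AP exists iff some colour is used at least twice. With 93 colours, the colouring i ↦ i on {1, ..., 93} uses each colour once, avoiding any monochromatic pair, so W(93, 2) > 93. For {1, ..., 94}, pigeonhole forces two integers of the same colour, which form a monochromatic 2-AP. Hence W(93, 2) = 94.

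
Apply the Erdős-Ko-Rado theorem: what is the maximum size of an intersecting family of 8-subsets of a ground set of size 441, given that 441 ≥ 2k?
max |F| = C(440, 7) = 603820263705560

The Erdős-Ko-Rado theorem states: for n ≥ 2k, an intersecting family of k-subsets of an n-element set has size at most C(n − 1, k − 1), with equality for 'star' families {A ⊆ [n] : |A| = k, i ∈ A} (fix an element i). For n = 441, k = 8: C(440, 7) = 603820263705560.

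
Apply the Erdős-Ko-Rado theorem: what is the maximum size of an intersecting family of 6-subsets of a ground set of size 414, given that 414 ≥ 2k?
max |F| = C(413, 5) = 97727099267

Erdős-Ko-Rado (1961): when n ≥ 2k, max |F| = C(n−1, k−1). The bound is attained by the star {A : i ∈ A} for any fixed i ∈ [n]. Here C(414−1, 6−1) = C(413, 5) = 97727099267.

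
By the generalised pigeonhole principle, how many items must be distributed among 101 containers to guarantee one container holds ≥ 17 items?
n = (17 − 1)·101 + 1 = 1617

By the generalised pigeonhole principle, to guarantee some box contains ≥ r objects we need more than (r − 1) · k objects total. Threshold: n = (r − 1) · k + 1. With r = 17 and k = 101: n = 16 · 101 + 1 = 1616 + 1 = 1617. For n = 1616 = 16 · 101, we can put exactly 16 objects in every box, avoiding 17 in any single one — so 1617 is tight.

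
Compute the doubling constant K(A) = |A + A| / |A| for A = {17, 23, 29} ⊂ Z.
K = |A + A| / |A| = 5/3

Enumerate A + A = {a + b : a, b ∈ A}. With |A| = 3, there are |A|^2 = 9 ordered sum pairs; collecting distinct values, A + A = {34, 40, 46, 52, 58}, so |A + A| = 5. Thus K = 5/3. Here |A + A| = 2|A| − 1 = 5, the minimum possible — so K = 5/3 is minimal, which holds iff A is an arithmetic progression.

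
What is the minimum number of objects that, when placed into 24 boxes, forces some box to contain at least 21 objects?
n = (21 − 1)·24 + 1 = 481

By the generalised pigeonhole principle, to guarantee some box contains ≥ r objects we need more than (r − 1) · k objects total. Threshold: n = (r − 1) · k + 1. With r = 21 and k = 24: n = 20 · 24 + 1 = 480 + 1 = 481. For n = 480 = 20 · 24, we can put exactly 20 objects in every box, avoiding 21 in any single one — so 481 is tight.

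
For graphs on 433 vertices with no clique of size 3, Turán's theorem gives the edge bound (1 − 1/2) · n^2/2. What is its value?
Turán density bound = (1/2) · 433^2/2 = 187489/4 ≈ 46872.25

Turán's theorem: ex(n, K_{r+1}) is achieved by the complete r-partite Turán graph T(n, r) with parts as balanced as possible, and is at most (1 − 1/r) · n^2/2. For r = 2, n = 433: the density bound is (1/2) · 187489/2 = 187489/4 ≈ 46872.25. The integer-valued extremum is e(T(433, 2)) = 46872, which is strictly less than the density bound 187489/4 since 2 ∤ 433 (the parts of T(433, 2) cannot all be equal).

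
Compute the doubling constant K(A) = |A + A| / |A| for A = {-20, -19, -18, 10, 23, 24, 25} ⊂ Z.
K = |A + A| / |A| = 22/7

Enumerate A + A = {a + b : a, b ∈ A}. With |A| = 7, there are |A|^2 = 49 ordered sum pairs; collecting distinct values, A + A = {-40, -39, -38, -37, -36, -10, -9, -8, 3, 4, 5, 6, 7, 20, 33, 34, 35, 46, 47, 48, 49, 50}, so |A + A| = 22. Thus K = 22/7. For comparison, the minimum possible |A + A| over all 7-element sets is 2·7 − 1 = 13 (so min K = 13/7), attained only by arithmetic progressions.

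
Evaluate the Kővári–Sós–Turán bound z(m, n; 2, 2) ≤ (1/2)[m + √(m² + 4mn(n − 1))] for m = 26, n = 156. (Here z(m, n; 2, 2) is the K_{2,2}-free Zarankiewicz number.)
z(26, 156; 2, 2) ≤ (1/2)[26 + √(26² + 4·26·156·155)] = (1/2)[26 + √2515396] = 806

Kővári–Sós–Turán: let r_1, ..., r_26 be the row sums and z = Σ r_i the total number of 1s. Each pair of columns can share at most one row with both entries 1 (else a 2×2 all-ones block appears), so Σ_i C(r_i, 2) ≤ C(156, 2) = 12090. By convexity Σ_i C(r_i, 2) ≥ 26·C(z/26, 2) = z(z − 26)/(2·26), giving z² − 26z − 26·156·155 ≤ 0 and hence z ≤ (1/2)[26 + √(676 + 4·628680)] = (1/2)[26 + √2515396] ≈ (1/2)(26 + 1586) = 806.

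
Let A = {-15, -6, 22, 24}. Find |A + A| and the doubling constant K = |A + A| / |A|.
K = |A + A| / |A| = 10/4 = 5/2

Enumerate A + A = {a + b : a, b ∈ A}. With |A| = 4, there are |A|^2 = 16 ordered sum pairs; collecting distinct values, A + A = {-30, -21, -12, 7, 9, 16, 18, 44, 46, 48}, so |A + A| = 10. Thus K = 10/4 = 5/2. For comparison, the minimum possible |A + A| over all 4-element sets is 2·4 − 1 = 7 (so min K = 7/4), attained only by arithmetic progressions.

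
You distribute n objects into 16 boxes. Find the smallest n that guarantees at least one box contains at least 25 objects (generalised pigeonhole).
n = (25 − 1)·16 + 1 = 385

By the generalised pigeonhole principle, to guarantee some box contains ≥ r objects we need more than (r − 1) · k objects total. Threshold: n = (r − 1) · k + 1. With r = 25 and k = 16: n = 24 · 16 + 1 = 384 + 1 = 385. For n = 384 = 24 · 16, we can put exactly 24 objects in every box, avoiding 25 in any single one — so 385 is tight.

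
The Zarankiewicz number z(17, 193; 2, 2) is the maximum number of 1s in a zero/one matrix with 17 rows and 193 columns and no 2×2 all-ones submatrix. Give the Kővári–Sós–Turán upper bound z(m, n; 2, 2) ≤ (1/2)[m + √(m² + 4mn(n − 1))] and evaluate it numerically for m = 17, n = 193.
z(17, 193; 2, 2) ≤ (1/2)[17 + √(17² + 4·17·193·192)] = (1/2)[17 + √2520097] = 802.2407

Kővári–Sós–Turán: let r_1, ..., r_17 be the row sums and z = Σ r_i the total number of 1s. Each pair of columns can share at most one row with both entries 1 (else a 2×2 all-ones block appears), so Σ_i C(r_i, 2) ≤ C(193, 2) = 18528. By convexity Σ_i C(r_i, 2) ≥ 17·C(z/17, 2) = z(z − 17)/(2·17), giving z² − 17z − 17·193·192 ≤ 0 and hence z ≤ (1/2)[17 + √(289 + 4·629952)] = (1/2)[17 + √2520097] ≈ (1/2)(17 + 1587.4813) = 802.2407.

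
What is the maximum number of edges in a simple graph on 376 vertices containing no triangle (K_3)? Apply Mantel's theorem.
ex(376, K_3) = ⌊376^2/4⌋ = 35344

Mantel (1907): a triangle-free graph on n vertices has at most ⌊n^2/4⌋ edges, with equality for the complete bipartite graph K_{⌊n/2⌋, ⌈n/2⌉}. For n = 376: ⌊376^2/4⌋ = ⌊141376/4⌋ = 35344. The extremal graph is K_{188, 188}, which has 188·188 = 35344 edges.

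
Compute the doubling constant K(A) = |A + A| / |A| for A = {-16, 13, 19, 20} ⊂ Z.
K = |A + A| / |A| = 10/4 = 5/2

Enumerate A + A = {a + b : a, b ∈ A}. With |A| = 4, there are |A|^2 = 16 ordered sum pairs; collecting distinct values, A + A = {-32, -3, 3, 4, 26, 32, 33, 38, 39, 40}, so |A + A| = 10. Thus K = 10/4 = 5/2. For comparison, the minimum possible |A + A| over all 4-element sets is 2·4 − 1 = 7 (so min K = 7/4), attained only by arithmetic progressions.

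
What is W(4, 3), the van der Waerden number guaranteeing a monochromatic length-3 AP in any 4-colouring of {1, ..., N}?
W(4, 3) = 76

This is a classical value, W(4, 3) = 76, established by combining an explicit 4-colouring of {1, ..., 75} with no monochromatic 3-AP (giving the lower bound W(4, 3) > 75) and a finite case analysis / exhaustive computer search showing every 4-colouring of {1, ..., 76} has such an AP.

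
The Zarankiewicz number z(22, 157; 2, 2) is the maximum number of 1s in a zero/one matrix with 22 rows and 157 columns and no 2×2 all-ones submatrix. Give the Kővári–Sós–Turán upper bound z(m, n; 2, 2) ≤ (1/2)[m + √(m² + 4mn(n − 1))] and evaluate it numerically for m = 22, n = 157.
z(22, 157; 2, 2) ≤ (1/2)[22 + √(22² + 4·22·157·156)] = (1/2)[22 + √2155780] = 745.1287

Kővári–Sós–Turán: let r_1, ..., r_22 be the row sums and z = Σ r_i the total number of 1s. Each pair of columns can share at most one row with both entries 1 (else a 2×2 all-ones block appears), so Σ_i C(r_i, 2) ≤ C(157, 2) = 12246. By convexity Σ_i C(r_i, 2) ≥ 22·C(z/22, 2) = z(z − 22)/(2·22), giving z² − 22z − 22·157·156 ≤ 0 and hence z ≤ (1/2)[22 + √(484 + 4·538824)] = (1/2)[22 + √2155780] ≈ (1/2)(22 + 1468.2575) = 745.1287.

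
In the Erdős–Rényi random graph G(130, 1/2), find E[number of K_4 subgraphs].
E[# K_4] = C(130, 4) · (1/2)^C(4, 2) = 11358880 / 2^6 = 354965/2 = 177482.5

For each 4-subset S of vertices (there are C(130, 4) = 11358880 such S), let X_S = 1 if S induces a K_4 (all C(4, 2) = 6 edges present). Then P(X_S = 1) = (1/2)^6 = 1/64. By linearity of expectation, E[# K_4] = C(130, 4) · (1/2)^6 = 11358880 / 64 = 354965/2 = 177482.5.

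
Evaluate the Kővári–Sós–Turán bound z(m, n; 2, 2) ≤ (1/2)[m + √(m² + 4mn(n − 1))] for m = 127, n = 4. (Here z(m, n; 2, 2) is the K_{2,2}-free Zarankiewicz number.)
z(127, 4; 2, 2) ≤ (1/2)[127 + √(127² + 4·127·4·3)] = (1/2)[127 + √22225] = 138.0403

Kővári–Sós–Turán: let r_1, ..., r_127 be the row sums and z = Σ r_i the total number of 1s. Each pair of columns can share at most one row with both entries 1 (else a 2×2 all-ones block appears), so Σ_i C(r_i, 2) ≤ C(4, 2) = 6. By convexity Σ_i C(r_i, 2) ≥ 127·C(z/127, 2) = z(z − 127)/(2·127), giving z² − 127z − 127·4·3 ≤ 0 and hence z ≤ (1/2)[127 + √(16129 + 4·1524)] = (1/2)[127 + √22225] ≈ (1/2)(127 + 149.0805) = 138.0403.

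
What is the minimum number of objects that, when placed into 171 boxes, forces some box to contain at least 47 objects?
n = (47 − 1)·171 + 1 = 7867

By the generalised pigeonhole principle, to guarantee some box contains ≥ r objects we need more than (r − 1) · k objects total. Threshold: n = (r − 1) · k + 1. With r = 47 and k = 171: n = 46 · 171 + 1 = 7866 + 1 = 7867. For n = 7866 = 46 · 171, we can put exactly 46 objects in every box, avoiding 47 in any single one — so 7867 is tight.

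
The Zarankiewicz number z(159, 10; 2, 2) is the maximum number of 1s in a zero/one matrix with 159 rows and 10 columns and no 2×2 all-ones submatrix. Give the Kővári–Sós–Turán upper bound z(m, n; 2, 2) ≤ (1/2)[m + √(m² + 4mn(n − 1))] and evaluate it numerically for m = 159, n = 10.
z(159, 10; 2, 2) ≤ (1/2)[159 + √(159² + 4·159·10·9)] = (1/2)[159 + √82521] = 223.1323

Kővári–Sós–Turán: let r_1, ..., r_159 be the row sums and z = Σ r_i the total number of 1s. Each pair of columns can share at most one row with both entries 1 (else a 2×2 all-ones block appears), so Σ_i C(r_i, 2) ≤ C(10, 2) = 45. By convexity Σ_i C(r_i, 2) ≥ 159·C(z/159, 2) = z(z − 159)/(2·159), giving z² − 159z − 159·10·9 ≤ 0 and hence z ≤ (1/2)[159 + √(25281 + 4·14310)] = (1/2)[159 + √82521] ≈ (1/2)(159 + 287.2647) = 223.1323.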